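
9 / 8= 1.12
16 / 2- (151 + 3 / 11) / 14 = -216 / 77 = -2.81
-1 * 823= -823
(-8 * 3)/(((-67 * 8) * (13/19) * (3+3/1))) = 19/1742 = 0.01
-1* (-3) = 3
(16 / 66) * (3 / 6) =4 / 33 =0.12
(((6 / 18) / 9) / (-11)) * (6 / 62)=-1 / 3069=-0.00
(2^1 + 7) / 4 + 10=49 / 4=12.25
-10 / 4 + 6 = 7 / 2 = 3.50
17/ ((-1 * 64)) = -17/ 64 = -0.27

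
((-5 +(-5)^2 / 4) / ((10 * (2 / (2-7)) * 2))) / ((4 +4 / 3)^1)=-15 / 512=-0.03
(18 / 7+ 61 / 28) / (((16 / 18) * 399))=3 / 224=0.01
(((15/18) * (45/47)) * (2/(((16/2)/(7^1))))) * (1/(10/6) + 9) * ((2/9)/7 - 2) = -1240/47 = -26.38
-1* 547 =-547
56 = 56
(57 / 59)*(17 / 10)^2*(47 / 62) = 774231 / 365800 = 2.12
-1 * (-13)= 13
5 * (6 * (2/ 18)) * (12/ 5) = 8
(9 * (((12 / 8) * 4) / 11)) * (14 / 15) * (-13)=-3276 / 55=-59.56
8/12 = 2/3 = 0.67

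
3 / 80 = 0.04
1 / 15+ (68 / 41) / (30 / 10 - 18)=-9 / 205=-0.04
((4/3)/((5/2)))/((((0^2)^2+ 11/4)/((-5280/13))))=-1024/13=-78.77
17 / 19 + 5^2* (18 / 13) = 8771 / 247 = 35.51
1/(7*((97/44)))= 44/679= 0.06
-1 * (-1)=1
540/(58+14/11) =1485/163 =9.11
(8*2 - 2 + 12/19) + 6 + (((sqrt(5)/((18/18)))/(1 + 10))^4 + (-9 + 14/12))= 21364069/1669074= 12.80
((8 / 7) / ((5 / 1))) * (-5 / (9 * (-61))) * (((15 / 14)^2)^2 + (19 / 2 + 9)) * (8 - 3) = 0.21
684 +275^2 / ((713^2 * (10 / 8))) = 347784896 / 508369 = 684.12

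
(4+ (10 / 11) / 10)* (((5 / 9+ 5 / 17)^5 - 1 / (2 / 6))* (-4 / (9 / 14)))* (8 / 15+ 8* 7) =10181147399706752 / 2766757487769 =3679.81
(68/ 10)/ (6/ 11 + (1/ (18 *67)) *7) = 451044/ 36565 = 12.34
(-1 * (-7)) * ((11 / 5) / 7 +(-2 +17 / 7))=26 / 5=5.20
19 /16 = 1.19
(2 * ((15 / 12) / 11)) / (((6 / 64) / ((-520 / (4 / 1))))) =-10400 / 33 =-315.15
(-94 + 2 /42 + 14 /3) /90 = -125 /126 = -0.99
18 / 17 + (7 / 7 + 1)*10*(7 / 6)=1244 / 51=24.39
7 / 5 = 1.40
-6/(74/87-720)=261/31283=0.01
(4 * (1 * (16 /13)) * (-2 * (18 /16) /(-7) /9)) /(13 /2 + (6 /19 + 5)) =608 /40859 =0.01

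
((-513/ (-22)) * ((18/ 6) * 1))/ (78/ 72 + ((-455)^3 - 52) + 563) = -9234/ 12433853905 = -0.00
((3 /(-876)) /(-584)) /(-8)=-0.00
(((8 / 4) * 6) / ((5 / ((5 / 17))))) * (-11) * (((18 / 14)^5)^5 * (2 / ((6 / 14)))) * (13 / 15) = -273758432639826453851054952 / 16284404667348145224085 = -16811.08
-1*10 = -10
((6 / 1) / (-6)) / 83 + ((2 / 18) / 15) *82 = 6671 / 11205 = 0.60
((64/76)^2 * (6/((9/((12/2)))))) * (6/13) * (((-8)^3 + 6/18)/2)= -1571840/4693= -334.93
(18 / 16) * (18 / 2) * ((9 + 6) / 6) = 405 / 16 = 25.31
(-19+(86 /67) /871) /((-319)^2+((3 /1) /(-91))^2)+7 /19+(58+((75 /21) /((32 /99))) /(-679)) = 318941197056121635207 /5465817901532648800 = 58.35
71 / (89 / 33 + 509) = 2343 / 16886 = 0.14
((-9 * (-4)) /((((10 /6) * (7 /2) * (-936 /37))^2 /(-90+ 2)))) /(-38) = 15059 /3933475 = 0.00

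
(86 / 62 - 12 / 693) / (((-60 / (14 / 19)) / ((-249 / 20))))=814147 / 3887400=0.21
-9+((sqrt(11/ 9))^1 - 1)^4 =67/ 81 - 80 * sqrt(11)/ 27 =-9.00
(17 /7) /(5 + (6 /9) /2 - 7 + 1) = -51 /14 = -3.64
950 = 950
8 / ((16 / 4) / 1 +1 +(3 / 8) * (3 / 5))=320 / 209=1.53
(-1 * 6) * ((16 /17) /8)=-12 /17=-0.71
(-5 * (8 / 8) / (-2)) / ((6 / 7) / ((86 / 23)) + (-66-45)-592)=-1505 / 423068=-0.00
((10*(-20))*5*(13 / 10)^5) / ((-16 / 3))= 1113879 / 1600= 696.17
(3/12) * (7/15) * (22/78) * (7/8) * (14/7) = 539/9360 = 0.06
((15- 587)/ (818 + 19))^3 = -187149248/ 586376253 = -0.32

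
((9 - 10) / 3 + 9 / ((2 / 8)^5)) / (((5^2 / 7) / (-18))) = -1161174 / 25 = -46446.96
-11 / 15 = -0.73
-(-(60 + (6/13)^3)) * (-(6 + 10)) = -2112576/2197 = -961.57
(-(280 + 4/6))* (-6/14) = 842/7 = 120.29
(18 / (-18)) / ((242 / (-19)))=19 / 242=0.08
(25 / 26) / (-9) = -25 / 234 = -0.11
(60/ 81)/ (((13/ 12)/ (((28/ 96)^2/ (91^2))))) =5/ 711828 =0.00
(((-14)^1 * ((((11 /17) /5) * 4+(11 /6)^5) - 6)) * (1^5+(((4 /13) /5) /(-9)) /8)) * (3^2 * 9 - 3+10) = -18746.02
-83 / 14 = -5.93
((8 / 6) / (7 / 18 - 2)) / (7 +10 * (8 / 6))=-72 / 1769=-0.04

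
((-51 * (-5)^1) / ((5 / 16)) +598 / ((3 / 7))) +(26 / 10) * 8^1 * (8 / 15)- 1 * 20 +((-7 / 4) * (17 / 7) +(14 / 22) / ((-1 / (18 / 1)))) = 2186.72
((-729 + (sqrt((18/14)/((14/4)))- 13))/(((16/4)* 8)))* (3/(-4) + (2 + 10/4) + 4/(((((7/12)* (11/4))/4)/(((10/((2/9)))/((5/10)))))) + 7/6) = -44201099/2112 + 833983* sqrt(2)/68992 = -20911.46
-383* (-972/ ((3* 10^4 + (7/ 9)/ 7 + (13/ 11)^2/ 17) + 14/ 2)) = 6891945588/ 555523169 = 12.41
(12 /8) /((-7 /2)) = -3 /7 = -0.43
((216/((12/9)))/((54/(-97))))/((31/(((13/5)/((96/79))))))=-99619/4960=-20.08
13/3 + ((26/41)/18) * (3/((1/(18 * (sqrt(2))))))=78 * sqrt(2)/41 + 13/3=7.02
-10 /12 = -5 /6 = -0.83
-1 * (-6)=6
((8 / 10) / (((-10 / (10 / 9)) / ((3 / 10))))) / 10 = -1 / 375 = -0.00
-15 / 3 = -5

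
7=7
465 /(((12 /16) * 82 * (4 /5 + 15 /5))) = 1550 /779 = 1.99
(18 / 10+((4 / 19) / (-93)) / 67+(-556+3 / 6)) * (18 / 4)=-1966559799 / 789260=-2491.65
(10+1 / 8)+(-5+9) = 113 / 8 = 14.12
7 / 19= 0.37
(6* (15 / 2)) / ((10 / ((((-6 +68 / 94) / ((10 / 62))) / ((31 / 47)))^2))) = 276768 / 25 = 11070.72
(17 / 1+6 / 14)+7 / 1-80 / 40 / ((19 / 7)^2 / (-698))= 540559 / 2527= 213.91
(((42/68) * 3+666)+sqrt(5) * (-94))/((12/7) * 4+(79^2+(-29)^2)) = 0.06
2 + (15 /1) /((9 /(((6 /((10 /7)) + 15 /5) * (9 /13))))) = 134 /13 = 10.31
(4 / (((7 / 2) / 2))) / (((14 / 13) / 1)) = 104 / 49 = 2.12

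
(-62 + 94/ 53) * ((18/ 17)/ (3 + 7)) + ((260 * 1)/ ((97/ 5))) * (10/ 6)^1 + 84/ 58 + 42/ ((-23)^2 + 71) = 17.48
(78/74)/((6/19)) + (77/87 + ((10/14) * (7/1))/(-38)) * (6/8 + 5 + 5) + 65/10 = 8776717/489288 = 17.94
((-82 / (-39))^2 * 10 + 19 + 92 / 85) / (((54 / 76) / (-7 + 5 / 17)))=-12002162668 / 19780605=-606.76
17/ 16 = 1.06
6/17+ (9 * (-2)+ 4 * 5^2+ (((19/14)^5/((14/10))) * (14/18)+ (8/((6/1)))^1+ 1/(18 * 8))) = 7097338349/82287072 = 86.25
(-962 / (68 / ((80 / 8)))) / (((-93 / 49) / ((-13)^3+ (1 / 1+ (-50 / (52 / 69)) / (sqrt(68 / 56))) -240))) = -95690140 / 527 -5212375 * sqrt(238) / 17918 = -186063.03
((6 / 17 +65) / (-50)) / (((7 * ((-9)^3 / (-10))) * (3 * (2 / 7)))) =-1111 / 371790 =-0.00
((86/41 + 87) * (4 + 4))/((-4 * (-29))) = 7306/1189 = 6.14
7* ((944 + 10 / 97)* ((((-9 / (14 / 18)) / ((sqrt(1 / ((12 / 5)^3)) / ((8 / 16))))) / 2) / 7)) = -44506908* sqrt(15) / 16975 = -10154.61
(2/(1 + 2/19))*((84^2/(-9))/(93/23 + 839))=-6992/4155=-1.68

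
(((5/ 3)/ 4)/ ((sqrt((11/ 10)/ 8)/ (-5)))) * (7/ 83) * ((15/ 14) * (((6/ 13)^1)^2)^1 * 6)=-13500 * sqrt(55)/ 154297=-0.65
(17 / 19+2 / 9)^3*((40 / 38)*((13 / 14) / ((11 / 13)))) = 11775701990 / 7315308693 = 1.61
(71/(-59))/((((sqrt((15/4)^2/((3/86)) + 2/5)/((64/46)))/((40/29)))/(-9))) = 1635840* sqrt(161410)/635196773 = 1.03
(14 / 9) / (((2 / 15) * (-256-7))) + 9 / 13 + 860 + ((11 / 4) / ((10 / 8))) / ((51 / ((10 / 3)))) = 450286184 / 523107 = 860.79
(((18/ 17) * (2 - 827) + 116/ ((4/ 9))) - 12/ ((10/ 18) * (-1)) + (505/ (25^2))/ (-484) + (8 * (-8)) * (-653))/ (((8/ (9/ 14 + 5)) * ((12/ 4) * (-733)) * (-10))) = 3347648651257/ 2533072080000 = 1.32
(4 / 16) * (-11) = -2.75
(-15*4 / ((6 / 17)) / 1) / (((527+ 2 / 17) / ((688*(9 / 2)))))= -2982480 / 2987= -998.49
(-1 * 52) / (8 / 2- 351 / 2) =104 / 343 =0.30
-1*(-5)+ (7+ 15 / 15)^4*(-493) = -2019323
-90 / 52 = -45 / 26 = -1.73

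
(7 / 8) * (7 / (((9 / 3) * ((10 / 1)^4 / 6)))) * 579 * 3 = 85113 / 40000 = 2.13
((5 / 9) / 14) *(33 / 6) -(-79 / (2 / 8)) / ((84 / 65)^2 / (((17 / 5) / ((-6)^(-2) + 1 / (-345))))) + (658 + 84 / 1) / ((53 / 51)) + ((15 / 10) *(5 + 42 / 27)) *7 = 4840491109 / 181692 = 26641.19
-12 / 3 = -4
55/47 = 1.17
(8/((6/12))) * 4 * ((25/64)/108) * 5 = 125/108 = 1.16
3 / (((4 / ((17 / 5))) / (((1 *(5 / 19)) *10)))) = 6.71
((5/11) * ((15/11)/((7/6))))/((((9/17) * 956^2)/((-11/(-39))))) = 425/1372274904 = 0.00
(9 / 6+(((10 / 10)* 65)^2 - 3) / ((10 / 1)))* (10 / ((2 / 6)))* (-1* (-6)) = 76266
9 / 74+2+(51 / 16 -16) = -6329 / 592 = -10.69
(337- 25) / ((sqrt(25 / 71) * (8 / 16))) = 1051.58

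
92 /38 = 46 /19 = 2.42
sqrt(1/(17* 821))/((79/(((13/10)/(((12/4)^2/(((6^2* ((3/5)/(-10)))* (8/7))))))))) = -312* sqrt(13957)/964777625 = -0.00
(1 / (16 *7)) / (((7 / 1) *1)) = 1 / 784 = 0.00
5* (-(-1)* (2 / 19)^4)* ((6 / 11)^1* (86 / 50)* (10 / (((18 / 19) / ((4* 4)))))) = 22016 / 226347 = 0.10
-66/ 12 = -11/ 2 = -5.50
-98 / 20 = -49 / 10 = -4.90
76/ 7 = 10.86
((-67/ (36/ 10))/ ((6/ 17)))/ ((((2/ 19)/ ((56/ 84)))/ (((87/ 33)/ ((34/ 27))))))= -184585/ 264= -699.19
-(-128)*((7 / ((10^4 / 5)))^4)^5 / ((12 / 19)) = 1516053059654628019 / 98304000000000000000000000000000000000000000000000000000000000000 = 0.00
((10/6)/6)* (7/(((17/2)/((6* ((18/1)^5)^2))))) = 83310901954560/17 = 4900641291444.71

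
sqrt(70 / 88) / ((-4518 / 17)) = -17* sqrt(385) / 99396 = -0.00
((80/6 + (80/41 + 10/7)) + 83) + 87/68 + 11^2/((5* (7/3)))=4657241/41820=111.36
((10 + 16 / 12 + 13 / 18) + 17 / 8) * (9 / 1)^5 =6698781 / 8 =837347.62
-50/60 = -5/6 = -0.83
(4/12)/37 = 1/111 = 0.01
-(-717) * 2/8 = 179.25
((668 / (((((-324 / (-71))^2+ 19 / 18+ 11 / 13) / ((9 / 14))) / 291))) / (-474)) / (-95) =171974188854 / 1408338789515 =0.12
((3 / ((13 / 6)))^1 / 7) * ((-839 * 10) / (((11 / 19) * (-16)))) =717345 / 4004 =179.16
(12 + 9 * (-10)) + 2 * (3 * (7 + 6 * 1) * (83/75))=208/25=8.32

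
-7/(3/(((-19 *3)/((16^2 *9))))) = 133/2304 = 0.06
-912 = -912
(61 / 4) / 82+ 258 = 84685 / 328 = 258.19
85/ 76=1.12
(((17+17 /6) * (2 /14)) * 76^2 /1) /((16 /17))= 104329 /6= 17388.17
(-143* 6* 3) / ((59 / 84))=-216216 / 59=-3664.68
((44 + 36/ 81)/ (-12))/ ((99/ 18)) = -200/ 297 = -0.67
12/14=6/7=0.86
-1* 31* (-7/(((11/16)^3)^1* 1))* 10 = 6677.93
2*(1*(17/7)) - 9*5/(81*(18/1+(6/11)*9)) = 10961/2268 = 4.83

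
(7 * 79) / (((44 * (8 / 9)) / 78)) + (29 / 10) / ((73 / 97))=71095139 / 64240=1106.71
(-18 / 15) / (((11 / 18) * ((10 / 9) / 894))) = -1579.94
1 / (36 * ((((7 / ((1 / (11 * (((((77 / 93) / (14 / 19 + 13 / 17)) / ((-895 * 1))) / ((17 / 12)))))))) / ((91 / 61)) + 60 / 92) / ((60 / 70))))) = 4023441175 / 106414117278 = 0.04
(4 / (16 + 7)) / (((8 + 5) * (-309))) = -4 / 92391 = -0.00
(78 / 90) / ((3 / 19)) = 247 / 45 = 5.49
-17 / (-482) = 17 / 482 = 0.04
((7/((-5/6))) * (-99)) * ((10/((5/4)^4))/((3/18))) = 12773376/625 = 20437.40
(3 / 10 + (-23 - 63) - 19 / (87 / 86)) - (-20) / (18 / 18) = -73499 / 870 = -84.48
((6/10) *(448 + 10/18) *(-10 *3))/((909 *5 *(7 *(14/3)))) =-4037/74235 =-0.05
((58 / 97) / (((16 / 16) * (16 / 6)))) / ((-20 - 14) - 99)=-0.00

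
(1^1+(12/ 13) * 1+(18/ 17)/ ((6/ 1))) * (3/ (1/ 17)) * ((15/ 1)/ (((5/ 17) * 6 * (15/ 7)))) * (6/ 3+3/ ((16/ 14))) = 127687/ 65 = 1964.42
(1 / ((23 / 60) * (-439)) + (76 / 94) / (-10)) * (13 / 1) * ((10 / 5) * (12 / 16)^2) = -24095331 / 18982360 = -1.27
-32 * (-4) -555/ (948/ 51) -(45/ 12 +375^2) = -140530.61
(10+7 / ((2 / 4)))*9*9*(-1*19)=-36936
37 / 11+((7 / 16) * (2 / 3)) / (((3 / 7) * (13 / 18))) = 2463 / 572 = 4.31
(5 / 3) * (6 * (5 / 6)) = 25 / 3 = 8.33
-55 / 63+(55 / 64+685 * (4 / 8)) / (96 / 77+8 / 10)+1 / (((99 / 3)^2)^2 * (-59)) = 4122203685436891 / 24700855931136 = 166.89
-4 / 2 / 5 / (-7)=2 / 35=0.06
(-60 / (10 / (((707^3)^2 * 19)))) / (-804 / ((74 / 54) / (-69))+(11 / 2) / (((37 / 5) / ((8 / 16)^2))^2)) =-623698587604927085095488 / 1773457043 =-351685195909719.64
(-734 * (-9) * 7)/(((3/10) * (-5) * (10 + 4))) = -2202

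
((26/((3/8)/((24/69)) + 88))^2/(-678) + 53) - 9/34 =19755181994395/374611147926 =52.74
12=12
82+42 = 124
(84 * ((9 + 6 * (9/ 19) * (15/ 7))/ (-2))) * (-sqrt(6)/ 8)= 6021 * sqrt(6)/ 76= 194.06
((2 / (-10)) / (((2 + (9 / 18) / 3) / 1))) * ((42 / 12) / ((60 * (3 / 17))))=-119 / 3900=-0.03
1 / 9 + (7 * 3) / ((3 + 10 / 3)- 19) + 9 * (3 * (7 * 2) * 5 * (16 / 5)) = 6046.45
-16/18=-8/9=-0.89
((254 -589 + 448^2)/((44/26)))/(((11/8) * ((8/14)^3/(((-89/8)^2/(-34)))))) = -7076980783691/4212736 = -1679901.32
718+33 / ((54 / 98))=7001 / 9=777.89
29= 29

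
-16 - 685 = -701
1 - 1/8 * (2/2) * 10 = -1/4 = -0.25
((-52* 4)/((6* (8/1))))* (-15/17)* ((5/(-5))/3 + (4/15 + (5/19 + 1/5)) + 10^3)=3706469/969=3825.05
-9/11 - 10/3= -137/33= -4.15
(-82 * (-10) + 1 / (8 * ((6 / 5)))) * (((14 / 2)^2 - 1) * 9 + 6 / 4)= 11376485 / 32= 355515.16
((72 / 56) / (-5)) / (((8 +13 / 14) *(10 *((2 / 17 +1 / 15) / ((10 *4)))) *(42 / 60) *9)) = -816 / 8225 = -0.10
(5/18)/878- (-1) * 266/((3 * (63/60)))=148285/1756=84.44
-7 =-7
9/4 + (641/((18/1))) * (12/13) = 35.12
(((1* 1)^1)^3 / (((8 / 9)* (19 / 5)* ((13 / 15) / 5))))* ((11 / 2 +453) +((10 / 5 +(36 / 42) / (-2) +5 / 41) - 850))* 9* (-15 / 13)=101945638125 / 14744912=6913.95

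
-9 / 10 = -0.90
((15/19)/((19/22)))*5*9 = 14850/361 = 41.14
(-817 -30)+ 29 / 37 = -31310 / 37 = -846.22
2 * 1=2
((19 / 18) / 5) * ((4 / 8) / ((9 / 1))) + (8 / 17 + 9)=261143 / 27540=9.48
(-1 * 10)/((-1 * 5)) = 2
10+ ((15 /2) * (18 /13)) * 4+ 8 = 774 /13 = 59.54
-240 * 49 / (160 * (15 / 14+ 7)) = -1029 / 113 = -9.11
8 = 8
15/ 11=1.36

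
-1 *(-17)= 17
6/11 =0.55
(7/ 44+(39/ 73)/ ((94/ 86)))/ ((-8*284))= -97805/ 342990208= -0.00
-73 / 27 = -2.70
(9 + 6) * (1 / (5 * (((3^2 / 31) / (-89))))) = -2759 / 3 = -919.67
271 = 271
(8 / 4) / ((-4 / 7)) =-7 / 2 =-3.50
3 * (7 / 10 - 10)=-279 / 10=-27.90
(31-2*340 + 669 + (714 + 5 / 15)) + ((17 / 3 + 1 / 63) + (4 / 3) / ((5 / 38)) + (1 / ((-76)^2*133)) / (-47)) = 1218812364451 / 1624759920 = 750.15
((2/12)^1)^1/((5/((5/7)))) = 1/42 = 0.02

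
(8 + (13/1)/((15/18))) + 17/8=1029/40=25.72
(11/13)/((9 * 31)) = 11/3627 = 0.00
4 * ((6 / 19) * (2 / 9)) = 16 / 57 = 0.28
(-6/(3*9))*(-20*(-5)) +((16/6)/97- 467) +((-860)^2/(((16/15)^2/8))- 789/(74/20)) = 335905209227/64602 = 5199610.06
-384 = -384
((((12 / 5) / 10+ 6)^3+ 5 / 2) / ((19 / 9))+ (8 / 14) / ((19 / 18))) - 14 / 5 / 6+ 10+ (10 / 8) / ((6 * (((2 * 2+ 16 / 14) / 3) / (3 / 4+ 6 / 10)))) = 126.51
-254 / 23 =-11.04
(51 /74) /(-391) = -3 /1702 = -0.00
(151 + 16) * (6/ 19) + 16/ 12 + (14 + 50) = 6730/ 57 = 118.07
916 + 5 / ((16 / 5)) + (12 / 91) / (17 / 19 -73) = 917.56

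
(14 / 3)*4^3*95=85120 / 3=28373.33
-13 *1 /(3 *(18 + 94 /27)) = -117 /580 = -0.20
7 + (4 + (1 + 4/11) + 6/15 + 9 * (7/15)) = 933/55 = 16.96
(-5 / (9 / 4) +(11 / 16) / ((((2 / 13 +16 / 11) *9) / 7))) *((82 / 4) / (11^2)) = -855383 / 2671680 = -0.32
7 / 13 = 0.54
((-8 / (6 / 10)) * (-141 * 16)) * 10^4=300800000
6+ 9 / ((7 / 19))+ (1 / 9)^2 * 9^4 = 780 / 7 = 111.43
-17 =-17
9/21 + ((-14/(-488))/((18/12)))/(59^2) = 3822187/8918322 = 0.43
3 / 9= 1 / 3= 0.33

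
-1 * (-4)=4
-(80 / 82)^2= -1600 / 1681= -0.95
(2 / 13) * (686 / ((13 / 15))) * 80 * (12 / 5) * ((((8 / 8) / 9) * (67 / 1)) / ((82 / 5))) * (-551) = -40520099200 / 6929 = -5847900.01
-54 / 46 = -27 / 23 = -1.17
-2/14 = -0.14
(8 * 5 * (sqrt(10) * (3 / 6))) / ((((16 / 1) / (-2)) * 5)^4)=sqrt(10) / 128000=0.00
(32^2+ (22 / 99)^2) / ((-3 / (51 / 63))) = -1410116 / 5103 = -276.33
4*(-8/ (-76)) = 8/ 19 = 0.42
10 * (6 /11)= 60 /11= 5.45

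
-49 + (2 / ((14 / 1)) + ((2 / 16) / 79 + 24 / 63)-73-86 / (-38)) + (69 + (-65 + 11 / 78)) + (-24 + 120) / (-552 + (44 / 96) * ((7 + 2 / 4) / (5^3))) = -27804118647775 / 241262322392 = -115.24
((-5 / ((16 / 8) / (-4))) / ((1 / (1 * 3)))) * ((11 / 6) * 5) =275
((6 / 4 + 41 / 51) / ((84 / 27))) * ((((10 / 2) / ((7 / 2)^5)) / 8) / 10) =705 / 8000132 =0.00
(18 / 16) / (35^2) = 0.00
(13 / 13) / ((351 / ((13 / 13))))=1 / 351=0.00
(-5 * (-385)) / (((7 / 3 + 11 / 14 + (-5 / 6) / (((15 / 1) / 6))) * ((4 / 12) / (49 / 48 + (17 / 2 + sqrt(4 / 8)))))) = 13475 * sqrt(2) / 13 + 6158075 / 312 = 21203.31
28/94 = 14/47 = 0.30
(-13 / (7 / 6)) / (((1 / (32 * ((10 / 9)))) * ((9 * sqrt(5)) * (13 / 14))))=-256 * sqrt(5) / 27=-21.20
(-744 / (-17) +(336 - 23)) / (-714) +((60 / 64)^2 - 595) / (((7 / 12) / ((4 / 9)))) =-44003975 / 97104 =-453.16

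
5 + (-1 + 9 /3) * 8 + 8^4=4117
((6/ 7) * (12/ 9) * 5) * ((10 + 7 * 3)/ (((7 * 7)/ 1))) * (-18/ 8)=-2790/ 343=-8.13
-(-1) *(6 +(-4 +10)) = 12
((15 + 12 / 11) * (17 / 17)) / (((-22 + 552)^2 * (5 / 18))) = 1593 / 7724750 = 0.00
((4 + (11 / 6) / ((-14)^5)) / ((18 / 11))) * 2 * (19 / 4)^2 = 51256734815 / 464679936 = 110.31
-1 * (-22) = 22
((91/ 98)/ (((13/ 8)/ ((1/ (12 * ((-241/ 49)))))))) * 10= -70/ 723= -0.10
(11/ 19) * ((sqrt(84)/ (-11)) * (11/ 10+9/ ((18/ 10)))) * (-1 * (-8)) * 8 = -3904 * sqrt(21)/ 95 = -188.32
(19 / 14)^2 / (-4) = -361 / 784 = -0.46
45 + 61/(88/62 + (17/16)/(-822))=50887677/578161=88.02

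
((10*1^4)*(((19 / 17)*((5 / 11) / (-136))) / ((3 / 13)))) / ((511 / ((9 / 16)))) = -18525 / 103966016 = -0.00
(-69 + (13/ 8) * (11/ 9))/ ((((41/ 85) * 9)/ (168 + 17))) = -75873125/ 26568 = -2855.81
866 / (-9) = -866 / 9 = -96.22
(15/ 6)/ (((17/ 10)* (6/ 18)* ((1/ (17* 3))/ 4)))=900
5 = 5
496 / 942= 248 / 471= 0.53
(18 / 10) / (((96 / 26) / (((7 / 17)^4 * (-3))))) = -280917 / 6681680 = -0.04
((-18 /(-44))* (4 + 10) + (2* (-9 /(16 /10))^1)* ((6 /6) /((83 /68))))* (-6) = 19116 /913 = 20.94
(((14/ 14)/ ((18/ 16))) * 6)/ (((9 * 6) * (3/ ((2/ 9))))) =16/ 2187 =0.01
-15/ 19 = -0.79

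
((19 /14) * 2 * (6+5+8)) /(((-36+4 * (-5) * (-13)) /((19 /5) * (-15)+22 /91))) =-1864565 /142688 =-13.07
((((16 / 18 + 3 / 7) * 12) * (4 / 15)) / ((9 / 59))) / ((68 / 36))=14.63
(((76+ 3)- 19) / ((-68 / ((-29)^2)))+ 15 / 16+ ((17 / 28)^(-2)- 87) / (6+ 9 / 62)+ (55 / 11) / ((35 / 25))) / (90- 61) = -9264767611 / 357634032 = -25.91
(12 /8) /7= 3 /14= 0.21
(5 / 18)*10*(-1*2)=-50 / 9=-5.56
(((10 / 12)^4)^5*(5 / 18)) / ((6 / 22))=5245208740234375 / 197432555763400704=0.03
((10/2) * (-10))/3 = -50/3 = -16.67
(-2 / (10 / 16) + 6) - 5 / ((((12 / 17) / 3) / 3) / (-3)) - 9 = 3701 / 20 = 185.05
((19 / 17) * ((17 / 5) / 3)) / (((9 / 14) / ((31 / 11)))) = 8246 / 1485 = 5.55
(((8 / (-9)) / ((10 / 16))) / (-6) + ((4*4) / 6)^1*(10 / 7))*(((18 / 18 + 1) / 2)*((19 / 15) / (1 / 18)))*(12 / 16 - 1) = -36328 / 1575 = -23.07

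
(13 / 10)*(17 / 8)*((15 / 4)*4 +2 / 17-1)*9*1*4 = 1404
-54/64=-27/32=-0.84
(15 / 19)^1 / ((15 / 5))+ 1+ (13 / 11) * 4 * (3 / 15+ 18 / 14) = 60616 / 7315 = 8.29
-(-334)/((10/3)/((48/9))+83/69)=184368/1009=182.72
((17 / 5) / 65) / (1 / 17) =289 / 325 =0.89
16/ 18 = 8/ 9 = 0.89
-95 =-95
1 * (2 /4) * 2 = 1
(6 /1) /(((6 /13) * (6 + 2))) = 13 /8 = 1.62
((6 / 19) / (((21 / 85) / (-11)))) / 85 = -0.17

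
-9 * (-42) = 378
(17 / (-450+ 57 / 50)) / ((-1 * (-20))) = -85 / 44886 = -0.00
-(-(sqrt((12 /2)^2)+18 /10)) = 39 /5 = 7.80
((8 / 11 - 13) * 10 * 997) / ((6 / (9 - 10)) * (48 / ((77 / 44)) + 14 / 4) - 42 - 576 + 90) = 69790 / 407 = 171.47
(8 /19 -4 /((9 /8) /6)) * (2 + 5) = -8344 /57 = -146.39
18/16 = 1.12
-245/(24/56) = -1715/3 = -571.67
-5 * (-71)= 355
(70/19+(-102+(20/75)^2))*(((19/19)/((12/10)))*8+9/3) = -12179884/12825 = -949.70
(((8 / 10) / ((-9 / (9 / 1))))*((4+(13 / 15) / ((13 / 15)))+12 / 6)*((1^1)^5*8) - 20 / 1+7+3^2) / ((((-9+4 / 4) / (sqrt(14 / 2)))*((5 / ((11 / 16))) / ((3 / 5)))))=2013*sqrt(7) / 4000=1.33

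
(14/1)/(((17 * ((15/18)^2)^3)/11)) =7185024/265625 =27.05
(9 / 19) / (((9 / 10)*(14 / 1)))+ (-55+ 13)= -5581 / 133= -41.96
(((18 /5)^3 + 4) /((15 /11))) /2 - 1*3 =29201 /1875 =15.57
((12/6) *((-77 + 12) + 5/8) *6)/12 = -515/8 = -64.38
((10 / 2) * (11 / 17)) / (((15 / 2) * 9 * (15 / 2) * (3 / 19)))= 836 / 20655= 0.04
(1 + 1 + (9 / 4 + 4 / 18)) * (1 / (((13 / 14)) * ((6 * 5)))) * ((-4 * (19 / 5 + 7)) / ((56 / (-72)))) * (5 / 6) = 483 / 65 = 7.43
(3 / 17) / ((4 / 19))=57 / 68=0.84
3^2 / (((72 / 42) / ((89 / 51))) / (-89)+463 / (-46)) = -22955058 / 25700113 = -0.89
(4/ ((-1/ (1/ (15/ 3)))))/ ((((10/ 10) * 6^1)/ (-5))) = 2/ 3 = 0.67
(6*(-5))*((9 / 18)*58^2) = -50460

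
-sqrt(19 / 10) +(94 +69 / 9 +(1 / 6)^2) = 100.32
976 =976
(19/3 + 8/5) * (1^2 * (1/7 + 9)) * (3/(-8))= -136/5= -27.20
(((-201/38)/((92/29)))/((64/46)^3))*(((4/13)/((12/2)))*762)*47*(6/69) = -800245923/8093696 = -98.87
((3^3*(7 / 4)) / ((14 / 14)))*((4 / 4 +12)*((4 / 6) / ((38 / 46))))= 18837 / 38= 495.71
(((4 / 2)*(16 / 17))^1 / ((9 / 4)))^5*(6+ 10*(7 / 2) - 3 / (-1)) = 1511828488192 / 83841135993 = 18.03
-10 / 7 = -1.43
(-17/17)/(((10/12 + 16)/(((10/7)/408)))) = -5/24038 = -0.00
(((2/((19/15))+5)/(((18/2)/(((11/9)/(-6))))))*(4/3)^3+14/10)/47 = 652613/29294865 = 0.02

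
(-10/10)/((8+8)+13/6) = -6/109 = -0.06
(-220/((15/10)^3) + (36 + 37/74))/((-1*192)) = 1549/10368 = 0.15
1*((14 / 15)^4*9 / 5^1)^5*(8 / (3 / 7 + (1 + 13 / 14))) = 16.14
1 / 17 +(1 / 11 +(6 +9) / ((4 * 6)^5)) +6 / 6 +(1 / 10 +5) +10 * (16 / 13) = 598697815399 / 32261898240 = 18.56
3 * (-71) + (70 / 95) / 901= -3646333 / 17119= -213.00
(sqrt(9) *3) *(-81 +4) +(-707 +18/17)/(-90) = -1048289/1530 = -685.16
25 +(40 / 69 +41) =4594 / 69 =66.58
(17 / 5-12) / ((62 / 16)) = -344 / 155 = -2.22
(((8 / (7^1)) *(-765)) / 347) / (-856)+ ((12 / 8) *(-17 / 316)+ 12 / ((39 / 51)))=33342743535 / 2135363048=15.61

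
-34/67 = -0.51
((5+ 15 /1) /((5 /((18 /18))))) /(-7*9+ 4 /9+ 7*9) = 9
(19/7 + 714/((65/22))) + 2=112101/455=246.38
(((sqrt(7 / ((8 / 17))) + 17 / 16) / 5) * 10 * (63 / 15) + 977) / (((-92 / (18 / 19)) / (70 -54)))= -354933 / 2185 -756 * sqrt(238) / 2185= -167.78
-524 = -524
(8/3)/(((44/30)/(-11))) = -20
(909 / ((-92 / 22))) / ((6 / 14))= -23331 / 46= -507.20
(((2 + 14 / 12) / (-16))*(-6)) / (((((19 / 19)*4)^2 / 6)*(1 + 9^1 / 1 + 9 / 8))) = 57 / 1424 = 0.04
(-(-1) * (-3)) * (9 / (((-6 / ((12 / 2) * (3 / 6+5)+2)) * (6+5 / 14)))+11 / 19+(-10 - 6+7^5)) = -50349.96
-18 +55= 37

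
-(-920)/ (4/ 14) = 3220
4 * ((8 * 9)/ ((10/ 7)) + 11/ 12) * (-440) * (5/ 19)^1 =-1354760/ 57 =-23767.72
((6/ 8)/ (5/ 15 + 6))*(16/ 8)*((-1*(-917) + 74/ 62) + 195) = 310581/ 1178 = 263.65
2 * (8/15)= 16/15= 1.07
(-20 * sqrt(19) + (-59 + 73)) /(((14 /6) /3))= 18 - 180 * sqrt(19) /7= -94.09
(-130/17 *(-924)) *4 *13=6246240/17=367425.88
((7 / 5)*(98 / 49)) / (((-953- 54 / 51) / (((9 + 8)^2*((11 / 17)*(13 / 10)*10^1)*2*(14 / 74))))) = -165308 / 61235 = -2.70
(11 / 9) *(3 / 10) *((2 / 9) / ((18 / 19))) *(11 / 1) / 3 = 2299 / 7290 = 0.32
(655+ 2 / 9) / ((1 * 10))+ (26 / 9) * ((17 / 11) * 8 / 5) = 72.67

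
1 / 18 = 0.06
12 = 12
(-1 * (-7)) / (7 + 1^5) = 7 / 8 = 0.88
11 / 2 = 5.50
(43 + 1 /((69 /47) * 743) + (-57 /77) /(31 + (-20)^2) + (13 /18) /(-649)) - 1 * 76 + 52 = 11442449922565 /602294866866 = 19.00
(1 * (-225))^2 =50625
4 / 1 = 4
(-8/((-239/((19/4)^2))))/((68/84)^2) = 159201/138142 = 1.15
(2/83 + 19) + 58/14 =13460/581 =23.17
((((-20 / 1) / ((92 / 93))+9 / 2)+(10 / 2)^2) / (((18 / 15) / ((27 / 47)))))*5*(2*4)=192150 / 1081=177.75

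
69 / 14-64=-827 / 14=-59.07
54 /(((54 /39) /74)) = 2886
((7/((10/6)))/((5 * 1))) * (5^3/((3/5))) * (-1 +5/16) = -1925/16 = -120.31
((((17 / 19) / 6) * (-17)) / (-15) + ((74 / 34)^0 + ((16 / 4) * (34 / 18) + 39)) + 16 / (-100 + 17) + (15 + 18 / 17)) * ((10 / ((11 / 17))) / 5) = 51144023 / 260205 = 196.55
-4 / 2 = -2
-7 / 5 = -1.40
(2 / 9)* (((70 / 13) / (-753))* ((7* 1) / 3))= -980 / 264303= -0.00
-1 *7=-7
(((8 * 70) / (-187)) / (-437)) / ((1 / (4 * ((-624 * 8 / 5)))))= -27.37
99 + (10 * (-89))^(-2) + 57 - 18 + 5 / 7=769129107 / 5544700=138.71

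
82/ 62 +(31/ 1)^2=29832/ 31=962.32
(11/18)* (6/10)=11/30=0.37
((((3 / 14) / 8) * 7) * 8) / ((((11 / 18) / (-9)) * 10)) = -243 / 110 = -2.21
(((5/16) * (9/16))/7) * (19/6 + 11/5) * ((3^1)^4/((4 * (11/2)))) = 5589/11264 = 0.50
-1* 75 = -75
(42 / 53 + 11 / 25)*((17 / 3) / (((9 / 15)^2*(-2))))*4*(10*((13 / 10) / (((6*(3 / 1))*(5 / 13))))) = -4691609 / 64395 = -72.86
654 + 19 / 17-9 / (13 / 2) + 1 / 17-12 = 141836 / 221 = 641.79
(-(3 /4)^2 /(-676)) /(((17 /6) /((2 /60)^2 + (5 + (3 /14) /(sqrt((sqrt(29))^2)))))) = 81 * sqrt(29) /37326016 + 13503 /9193600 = 0.00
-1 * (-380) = 380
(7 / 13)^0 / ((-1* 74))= -1 / 74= -0.01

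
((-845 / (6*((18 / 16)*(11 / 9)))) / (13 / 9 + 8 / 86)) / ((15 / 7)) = -29068 / 935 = -31.09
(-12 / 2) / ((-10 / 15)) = 9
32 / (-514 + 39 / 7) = -224 / 3559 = -0.06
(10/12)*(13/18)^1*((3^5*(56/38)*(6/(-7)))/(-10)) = 351/19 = 18.47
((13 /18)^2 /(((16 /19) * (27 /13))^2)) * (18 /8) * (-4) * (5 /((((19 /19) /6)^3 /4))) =-51552605 /7776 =-6629.71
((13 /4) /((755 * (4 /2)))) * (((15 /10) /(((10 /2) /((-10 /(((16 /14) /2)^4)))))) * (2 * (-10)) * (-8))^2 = 43620.77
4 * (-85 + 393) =1232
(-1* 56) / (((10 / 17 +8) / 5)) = -32.60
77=77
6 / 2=3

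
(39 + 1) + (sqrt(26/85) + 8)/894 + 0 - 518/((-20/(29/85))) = sqrt(2210)/75990 + 18558817/379950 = 48.85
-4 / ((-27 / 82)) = 12.15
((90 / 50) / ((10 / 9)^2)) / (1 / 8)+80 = 11458 / 125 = 91.66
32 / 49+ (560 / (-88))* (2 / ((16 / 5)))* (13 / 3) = -107251 / 6468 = -16.58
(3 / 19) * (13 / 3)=13 / 19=0.68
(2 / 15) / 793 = 2 / 11895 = 0.00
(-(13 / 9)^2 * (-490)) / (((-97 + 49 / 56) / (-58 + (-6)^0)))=12587120 / 20763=606.23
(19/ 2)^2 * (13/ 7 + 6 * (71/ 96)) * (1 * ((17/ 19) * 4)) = 227715/ 112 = 2033.17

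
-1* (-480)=480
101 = 101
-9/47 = -0.19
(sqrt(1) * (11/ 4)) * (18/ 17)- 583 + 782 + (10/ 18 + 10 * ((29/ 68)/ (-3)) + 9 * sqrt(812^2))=1148884/ 153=7509.05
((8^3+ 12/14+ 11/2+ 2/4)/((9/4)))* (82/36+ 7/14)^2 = 9080000/5103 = 1779.35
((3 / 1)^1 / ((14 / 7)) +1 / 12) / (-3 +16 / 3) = 19 / 28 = 0.68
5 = 5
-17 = -17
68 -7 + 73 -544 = -410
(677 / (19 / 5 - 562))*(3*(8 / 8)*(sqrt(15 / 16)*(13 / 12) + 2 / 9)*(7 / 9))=-308035*sqrt(15) / 401904 - 47390 / 75357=-3.60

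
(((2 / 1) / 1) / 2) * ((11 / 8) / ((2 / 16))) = 11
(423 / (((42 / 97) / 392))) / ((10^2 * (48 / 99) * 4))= 3159387 / 1600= 1974.62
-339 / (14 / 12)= -2034 / 7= -290.57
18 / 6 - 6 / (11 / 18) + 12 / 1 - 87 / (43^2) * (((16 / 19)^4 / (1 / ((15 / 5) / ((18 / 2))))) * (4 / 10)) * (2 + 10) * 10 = 12731433921 / 2650598819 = 4.80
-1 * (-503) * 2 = 1006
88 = 88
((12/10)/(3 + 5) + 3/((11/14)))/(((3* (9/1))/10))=97/66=1.47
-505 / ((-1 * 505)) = 1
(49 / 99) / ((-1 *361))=-49 / 35739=-0.00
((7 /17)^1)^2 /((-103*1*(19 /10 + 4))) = -490 /1756253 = -0.00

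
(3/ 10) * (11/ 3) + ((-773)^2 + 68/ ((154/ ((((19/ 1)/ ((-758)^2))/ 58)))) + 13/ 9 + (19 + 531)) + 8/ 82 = 1415741545735504789/ 2367137605140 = 598081.64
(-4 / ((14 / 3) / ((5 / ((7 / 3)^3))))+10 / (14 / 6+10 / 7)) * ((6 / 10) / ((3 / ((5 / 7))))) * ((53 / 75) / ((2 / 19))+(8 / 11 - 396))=-122179726 / 948395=-128.83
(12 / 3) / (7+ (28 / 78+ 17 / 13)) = 0.46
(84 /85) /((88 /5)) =21 /374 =0.06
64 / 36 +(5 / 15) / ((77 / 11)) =115 / 63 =1.83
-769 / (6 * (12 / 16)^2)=-6152 / 27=-227.85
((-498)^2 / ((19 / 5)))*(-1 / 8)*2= -310005 / 19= -16316.05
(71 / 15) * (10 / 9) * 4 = 568 / 27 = 21.04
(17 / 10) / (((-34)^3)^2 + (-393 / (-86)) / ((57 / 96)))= 13889 / 12621052141600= 0.00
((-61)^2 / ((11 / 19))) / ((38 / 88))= 14884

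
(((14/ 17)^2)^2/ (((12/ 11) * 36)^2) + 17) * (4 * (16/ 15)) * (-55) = -728706113036/ 182660427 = -3989.40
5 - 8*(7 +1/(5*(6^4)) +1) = -47791/810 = -59.00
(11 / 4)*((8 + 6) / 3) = 12.83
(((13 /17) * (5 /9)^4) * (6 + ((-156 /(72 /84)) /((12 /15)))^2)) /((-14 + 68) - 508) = -1682273125 /202551192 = -8.31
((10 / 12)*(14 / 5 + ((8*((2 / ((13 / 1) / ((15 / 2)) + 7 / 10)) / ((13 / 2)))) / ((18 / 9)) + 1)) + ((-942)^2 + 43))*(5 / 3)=25264579445 / 17082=1479017.65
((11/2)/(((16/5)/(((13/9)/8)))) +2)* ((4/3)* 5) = 26615/1728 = 15.40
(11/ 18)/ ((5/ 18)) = 11/ 5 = 2.20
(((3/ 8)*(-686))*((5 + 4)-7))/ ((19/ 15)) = -15435/ 38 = -406.18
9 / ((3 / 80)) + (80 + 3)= 323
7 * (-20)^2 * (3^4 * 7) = 1587600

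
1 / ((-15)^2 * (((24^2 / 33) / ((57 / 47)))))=209 / 676800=0.00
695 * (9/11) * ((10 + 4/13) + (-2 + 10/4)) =1757655/286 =6145.65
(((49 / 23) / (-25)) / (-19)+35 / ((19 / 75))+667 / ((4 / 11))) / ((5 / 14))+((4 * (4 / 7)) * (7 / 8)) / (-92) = 301679286 / 54625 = 5522.73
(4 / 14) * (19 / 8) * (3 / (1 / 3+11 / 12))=57 / 35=1.63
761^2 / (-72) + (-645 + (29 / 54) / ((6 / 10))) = -5629469 / 648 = -8687.45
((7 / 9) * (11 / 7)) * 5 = 55 / 9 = 6.11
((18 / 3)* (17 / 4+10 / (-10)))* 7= 273 / 2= 136.50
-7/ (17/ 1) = -7/ 17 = -0.41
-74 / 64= -37 / 32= -1.16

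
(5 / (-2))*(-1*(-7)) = -35 / 2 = -17.50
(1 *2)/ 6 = 0.33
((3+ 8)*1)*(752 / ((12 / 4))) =8272 / 3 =2757.33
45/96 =15/32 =0.47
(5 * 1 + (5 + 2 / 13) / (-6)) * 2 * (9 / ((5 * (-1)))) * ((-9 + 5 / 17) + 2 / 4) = 15903 / 130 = 122.33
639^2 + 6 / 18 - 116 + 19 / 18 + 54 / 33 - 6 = 80824001 / 198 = 408202.03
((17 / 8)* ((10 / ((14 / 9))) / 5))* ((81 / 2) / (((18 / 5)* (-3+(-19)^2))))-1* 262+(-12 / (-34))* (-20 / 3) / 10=-357378891 / 1363264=-262.15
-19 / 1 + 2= -17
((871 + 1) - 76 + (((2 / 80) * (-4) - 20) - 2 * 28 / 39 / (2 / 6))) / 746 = 100307 / 96980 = 1.03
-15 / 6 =-5 / 2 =-2.50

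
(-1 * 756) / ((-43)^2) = -756 / 1849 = -0.41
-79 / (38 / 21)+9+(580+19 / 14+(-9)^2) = 83484 / 133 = 627.70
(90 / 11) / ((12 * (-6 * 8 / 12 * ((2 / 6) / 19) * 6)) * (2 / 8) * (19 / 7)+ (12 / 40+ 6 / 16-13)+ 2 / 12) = -75600 / 144023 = -0.52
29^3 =24389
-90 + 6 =-84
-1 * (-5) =5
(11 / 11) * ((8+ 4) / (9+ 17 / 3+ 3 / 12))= 144 / 179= 0.80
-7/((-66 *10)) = 0.01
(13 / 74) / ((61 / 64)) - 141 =-317821 / 2257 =-140.82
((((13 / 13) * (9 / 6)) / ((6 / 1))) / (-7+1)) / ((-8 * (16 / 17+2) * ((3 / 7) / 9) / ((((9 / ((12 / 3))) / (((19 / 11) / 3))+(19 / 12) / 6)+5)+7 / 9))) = 0.37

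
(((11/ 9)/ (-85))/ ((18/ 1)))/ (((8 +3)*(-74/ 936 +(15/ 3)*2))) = -26/ 3551895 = -0.00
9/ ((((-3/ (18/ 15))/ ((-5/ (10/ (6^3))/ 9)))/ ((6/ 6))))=43.20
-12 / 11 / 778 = -6 / 4279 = -0.00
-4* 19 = -76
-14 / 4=-7 / 2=-3.50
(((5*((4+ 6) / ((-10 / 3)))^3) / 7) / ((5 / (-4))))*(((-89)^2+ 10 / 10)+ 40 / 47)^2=14975538754608 / 15463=968475635.69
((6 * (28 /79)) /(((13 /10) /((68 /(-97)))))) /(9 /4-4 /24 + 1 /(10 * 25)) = -171360000 /311907089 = -0.55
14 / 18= 7 / 9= 0.78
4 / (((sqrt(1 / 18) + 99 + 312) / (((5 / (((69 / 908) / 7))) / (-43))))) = -313477920 / 3007130653 + 127120 * sqrt(2) / 3007130653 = -0.10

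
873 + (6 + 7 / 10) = 8797 / 10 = 879.70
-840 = -840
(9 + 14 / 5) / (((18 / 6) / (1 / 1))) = 59 / 15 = 3.93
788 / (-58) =-394 / 29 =-13.59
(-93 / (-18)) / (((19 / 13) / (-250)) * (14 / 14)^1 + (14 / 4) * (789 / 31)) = 1561625 / 26922858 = 0.06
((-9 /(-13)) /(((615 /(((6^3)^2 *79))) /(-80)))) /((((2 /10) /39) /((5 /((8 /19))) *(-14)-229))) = 1048911793920 /41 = 25583214485.85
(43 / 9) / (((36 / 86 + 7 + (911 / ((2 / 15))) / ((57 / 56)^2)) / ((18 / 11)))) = 4004934 / 3382079767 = 0.00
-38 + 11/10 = -369/10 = -36.90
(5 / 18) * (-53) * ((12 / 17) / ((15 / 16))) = -1696 / 153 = -11.08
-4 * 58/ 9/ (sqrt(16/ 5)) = -58 * sqrt(5)/ 9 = -14.41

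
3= 3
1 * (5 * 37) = 185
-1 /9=-0.11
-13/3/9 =-13/27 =-0.48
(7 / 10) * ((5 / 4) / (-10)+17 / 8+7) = 63 / 10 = 6.30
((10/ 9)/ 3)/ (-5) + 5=133/ 27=4.93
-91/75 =-1.21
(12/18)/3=2/9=0.22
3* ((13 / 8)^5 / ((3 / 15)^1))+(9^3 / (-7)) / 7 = 249012483 / 1605632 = 155.09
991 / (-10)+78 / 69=-22533 / 230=-97.97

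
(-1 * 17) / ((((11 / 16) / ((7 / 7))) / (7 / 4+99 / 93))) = -23732 / 341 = -69.60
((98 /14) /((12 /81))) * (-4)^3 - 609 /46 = -139713 /46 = -3037.24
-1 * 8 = -8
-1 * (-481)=481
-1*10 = -10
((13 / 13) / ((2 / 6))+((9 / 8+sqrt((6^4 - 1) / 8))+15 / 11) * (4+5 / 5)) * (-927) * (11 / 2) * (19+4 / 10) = -989109 * sqrt(2590) / 8 - 122199921 / 80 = -7819721.18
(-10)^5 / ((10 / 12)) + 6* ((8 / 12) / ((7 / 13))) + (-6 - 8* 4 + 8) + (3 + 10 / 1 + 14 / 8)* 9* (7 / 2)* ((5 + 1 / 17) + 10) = -13450078 / 119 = -113025.87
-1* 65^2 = -4225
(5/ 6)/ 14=5/ 84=0.06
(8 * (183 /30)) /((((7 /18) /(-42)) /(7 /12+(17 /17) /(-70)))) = -524844 /175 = -2999.11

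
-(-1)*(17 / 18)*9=17 / 2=8.50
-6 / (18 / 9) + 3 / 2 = -3 / 2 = -1.50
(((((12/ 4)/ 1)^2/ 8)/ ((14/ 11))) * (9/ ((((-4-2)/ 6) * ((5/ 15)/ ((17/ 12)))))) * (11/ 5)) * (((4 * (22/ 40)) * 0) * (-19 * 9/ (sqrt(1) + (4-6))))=0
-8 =-8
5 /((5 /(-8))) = -8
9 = 9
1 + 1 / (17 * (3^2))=154 / 153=1.01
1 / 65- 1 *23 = -1494 / 65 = -22.98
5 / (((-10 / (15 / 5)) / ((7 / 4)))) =-2.62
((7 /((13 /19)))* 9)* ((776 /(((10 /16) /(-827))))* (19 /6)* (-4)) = 77841950592 /65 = 1197568470.65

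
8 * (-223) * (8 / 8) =-1784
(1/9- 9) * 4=-320/9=-35.56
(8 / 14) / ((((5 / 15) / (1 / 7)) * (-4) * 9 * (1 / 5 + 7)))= -5 / 5292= -0.00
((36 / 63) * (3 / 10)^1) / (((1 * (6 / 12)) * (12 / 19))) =19 / 35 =0.54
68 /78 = 34 /39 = 0.87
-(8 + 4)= -12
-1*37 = -37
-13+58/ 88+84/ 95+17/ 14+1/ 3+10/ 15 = -270433/ 29260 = -9.24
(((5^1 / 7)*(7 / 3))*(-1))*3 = -5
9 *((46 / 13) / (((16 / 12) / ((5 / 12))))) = 1035 / 104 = 9.95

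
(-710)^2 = 504100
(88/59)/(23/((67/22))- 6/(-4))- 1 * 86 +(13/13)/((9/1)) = -55215163/644103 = -85.72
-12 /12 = -1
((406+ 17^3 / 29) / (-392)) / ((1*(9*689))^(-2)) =-641655215487 / 11368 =-56443984.47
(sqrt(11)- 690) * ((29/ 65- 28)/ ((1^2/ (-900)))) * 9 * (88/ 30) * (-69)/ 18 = 22511150640/ 13- 32624856 * sqrt(11)/ 13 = 1723303556.45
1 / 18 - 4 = -3.94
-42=-42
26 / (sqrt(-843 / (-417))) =26 * sqrt(39059) / 281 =18.29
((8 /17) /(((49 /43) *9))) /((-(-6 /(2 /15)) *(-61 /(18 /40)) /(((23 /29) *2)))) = -0.00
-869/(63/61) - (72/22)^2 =-6495737/7623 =-852.12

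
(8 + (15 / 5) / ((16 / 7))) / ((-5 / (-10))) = 149 / 8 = 18.62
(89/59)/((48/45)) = 1335/944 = 1.41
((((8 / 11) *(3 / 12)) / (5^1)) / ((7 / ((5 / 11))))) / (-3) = -2 / 2541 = -0.00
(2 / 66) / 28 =1 / 924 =0.00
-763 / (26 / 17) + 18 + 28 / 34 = -212187 / 442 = -480.06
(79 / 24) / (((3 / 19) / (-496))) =-93062 / 9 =-10340.22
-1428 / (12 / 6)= -714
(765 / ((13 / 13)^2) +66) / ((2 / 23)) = 19113 / 2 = 9556.50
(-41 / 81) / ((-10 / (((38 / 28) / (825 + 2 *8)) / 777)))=779 / 7410202380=0.00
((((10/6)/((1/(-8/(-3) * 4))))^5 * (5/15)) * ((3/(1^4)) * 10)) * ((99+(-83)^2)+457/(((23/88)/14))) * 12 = 6705453462140.14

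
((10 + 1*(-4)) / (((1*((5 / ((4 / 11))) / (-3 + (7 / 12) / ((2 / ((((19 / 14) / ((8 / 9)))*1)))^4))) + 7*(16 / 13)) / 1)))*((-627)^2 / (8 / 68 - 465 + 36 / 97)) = -101911983610181778891 / 74417073241301896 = -1369.47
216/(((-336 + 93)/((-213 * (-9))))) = -1704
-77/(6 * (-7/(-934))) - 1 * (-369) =-4030/3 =-1343.33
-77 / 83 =-0.93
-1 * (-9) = 9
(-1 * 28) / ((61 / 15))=-420 / 61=-6.89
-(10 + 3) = -13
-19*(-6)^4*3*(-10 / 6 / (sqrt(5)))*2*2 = 98496*sqrt(5) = 220243.75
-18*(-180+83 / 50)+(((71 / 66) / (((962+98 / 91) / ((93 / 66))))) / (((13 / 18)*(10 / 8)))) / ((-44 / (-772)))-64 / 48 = 80208173729 / 24996180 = 3208.82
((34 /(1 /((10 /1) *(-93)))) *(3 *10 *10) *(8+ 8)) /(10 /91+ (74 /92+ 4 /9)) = -336353472000 /3011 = -111708227.17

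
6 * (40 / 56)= 30 / 7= 4.29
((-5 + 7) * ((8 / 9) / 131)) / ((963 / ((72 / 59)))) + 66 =491239910 / 7443027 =66.00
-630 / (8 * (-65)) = 63 / 52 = 1.21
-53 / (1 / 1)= -53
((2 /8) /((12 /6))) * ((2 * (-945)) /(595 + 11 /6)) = -2835 /7162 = -0.40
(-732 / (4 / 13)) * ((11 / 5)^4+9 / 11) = -396522204 / 6875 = -57675.96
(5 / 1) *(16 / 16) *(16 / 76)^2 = 80 / 361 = 0.22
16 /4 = 4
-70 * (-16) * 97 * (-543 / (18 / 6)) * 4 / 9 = -8739484.44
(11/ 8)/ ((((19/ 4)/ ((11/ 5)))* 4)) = 121/ 760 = 0.16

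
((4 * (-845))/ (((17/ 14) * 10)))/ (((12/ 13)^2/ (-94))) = 9396569/ 306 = 30707.74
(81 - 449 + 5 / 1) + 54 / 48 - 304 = -5327 / 8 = -665.88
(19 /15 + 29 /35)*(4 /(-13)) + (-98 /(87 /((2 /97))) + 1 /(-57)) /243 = -762138721 /1181873511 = -0.64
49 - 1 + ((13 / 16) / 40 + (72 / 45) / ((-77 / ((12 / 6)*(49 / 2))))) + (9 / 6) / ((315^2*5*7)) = 76610465579 / 1629936000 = 47.00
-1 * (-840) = 840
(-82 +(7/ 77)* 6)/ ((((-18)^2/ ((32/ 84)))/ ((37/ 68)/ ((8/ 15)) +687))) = -332696/ 5049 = -65.89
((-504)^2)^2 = 64524128256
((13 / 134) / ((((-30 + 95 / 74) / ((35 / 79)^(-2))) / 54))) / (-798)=27017289 / 23196446875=0.00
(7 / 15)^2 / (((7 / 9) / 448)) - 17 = 108.44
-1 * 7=-7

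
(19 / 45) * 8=152 / 45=3.38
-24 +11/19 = -445/19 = -23.42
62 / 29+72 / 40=571 / 145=3.94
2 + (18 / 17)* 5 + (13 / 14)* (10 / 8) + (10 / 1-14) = 4241 / 952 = 4.45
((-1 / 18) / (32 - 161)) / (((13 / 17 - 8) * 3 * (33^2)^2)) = -17 / 1016118459378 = -0.00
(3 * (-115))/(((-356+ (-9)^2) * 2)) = 69/110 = 0.63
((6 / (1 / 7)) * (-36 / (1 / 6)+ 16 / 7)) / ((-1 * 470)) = 4488 / 235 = 19.10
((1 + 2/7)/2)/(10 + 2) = 3/56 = 0.05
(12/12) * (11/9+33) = 308/9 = 34.22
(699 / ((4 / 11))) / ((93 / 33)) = 84579 / 124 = 682.09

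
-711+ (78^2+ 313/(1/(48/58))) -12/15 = 816529/145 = 5631.23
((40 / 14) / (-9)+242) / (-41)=-15226 / 2583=-5.89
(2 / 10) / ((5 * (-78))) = -1 / 1950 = -0.00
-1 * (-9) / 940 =9 / 940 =0.01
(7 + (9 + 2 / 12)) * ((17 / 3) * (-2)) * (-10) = 16490 / 9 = 1832.22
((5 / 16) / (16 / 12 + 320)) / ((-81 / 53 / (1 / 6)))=-265 / 2498688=-0.00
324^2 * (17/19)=1784592/19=93925.89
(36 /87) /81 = 4 /783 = 0.01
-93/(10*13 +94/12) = -558/827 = -0.67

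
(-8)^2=64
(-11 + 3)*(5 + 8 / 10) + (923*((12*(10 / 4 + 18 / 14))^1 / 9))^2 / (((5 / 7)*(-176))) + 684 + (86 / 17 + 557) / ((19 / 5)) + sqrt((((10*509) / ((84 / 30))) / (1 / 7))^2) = -142495512655 / 895356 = -159149.56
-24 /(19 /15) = -360 /19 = -18.95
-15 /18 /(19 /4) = -0.18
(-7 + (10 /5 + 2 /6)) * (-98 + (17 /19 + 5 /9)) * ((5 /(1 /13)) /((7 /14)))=30048200 /513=58573.49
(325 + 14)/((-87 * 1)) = -113/29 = -3.90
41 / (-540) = -41 / 540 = -0.08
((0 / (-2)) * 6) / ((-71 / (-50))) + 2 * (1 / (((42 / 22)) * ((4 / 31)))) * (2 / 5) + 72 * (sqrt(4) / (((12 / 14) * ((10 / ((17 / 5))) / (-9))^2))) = 20689363 / 13125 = 1576.33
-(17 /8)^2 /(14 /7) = -289 /128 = -2.26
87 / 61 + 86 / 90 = 6538 / 2745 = 2.38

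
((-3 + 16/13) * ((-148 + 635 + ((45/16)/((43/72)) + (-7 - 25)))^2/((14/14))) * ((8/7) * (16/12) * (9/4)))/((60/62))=-1324660.87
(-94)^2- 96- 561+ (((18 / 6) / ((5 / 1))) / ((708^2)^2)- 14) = 3419306008646401 / 418775996160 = 8165.00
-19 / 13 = -1.46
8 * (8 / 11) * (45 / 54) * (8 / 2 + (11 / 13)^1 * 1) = 3360 / 143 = 23.50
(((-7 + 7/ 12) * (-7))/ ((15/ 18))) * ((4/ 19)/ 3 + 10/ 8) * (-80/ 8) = -162239/ 228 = -711.57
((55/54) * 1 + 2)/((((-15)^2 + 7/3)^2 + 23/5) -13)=815/13951452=0.00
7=7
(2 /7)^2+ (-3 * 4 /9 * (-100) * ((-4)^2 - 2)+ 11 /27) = 2470247 /1323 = 1867.16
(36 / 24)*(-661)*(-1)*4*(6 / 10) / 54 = 661 / 15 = 44.07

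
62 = 62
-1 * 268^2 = -71824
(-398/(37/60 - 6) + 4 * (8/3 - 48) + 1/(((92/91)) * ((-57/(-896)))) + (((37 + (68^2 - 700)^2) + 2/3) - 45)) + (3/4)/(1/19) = 1372673362943/89148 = 15397691.06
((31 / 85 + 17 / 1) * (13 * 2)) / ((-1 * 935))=-38376 / 79475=-0.48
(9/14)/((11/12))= 54/77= 0.70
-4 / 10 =-2 / 5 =-0.40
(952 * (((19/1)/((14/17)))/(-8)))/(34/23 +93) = -126293/4346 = -29.06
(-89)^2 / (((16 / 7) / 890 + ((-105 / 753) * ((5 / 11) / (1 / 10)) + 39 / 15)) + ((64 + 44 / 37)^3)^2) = 174789288823151529835 / 1693512000428896845565056153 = 0.00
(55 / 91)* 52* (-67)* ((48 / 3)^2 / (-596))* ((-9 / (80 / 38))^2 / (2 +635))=86202468 / 3321955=25.95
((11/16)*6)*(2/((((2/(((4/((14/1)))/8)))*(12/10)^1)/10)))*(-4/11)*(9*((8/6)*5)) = -375/14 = -26.79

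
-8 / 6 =-1.33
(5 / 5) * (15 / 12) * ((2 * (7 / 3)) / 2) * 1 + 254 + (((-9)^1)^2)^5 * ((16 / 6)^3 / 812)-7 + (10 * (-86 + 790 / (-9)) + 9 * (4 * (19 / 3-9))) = 595066296247 / 7308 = 81426696.26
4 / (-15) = -4 / 15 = -0.27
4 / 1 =4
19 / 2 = 9.50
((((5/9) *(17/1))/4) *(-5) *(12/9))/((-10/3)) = 85/18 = 4.72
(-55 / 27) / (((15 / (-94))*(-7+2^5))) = 1034 / 2025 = 0.51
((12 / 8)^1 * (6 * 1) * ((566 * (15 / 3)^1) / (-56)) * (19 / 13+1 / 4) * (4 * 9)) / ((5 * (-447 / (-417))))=-283580433 / 54236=-5228.64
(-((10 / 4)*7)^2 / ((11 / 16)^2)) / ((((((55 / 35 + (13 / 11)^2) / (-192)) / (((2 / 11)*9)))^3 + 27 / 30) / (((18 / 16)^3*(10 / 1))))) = -4024369879326720000 / 392601299439641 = -10250.53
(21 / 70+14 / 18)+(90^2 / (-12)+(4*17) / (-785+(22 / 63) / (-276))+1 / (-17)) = -674.07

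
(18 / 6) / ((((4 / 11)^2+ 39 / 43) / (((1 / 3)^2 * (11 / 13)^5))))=837948353 / 6022743753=0.14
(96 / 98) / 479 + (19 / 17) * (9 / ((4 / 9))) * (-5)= -180606081 / 1596028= -113.16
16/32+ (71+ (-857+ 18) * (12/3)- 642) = -7853/2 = -3926.50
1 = 1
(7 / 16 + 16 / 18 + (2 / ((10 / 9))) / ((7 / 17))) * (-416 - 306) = -10366837 / 2520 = -4113.82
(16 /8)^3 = 8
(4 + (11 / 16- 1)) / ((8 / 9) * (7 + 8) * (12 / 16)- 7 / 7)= 0.41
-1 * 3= -3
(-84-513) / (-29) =597 / 29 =20.59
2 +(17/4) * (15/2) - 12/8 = 259/8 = 32.38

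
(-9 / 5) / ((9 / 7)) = -7 / 5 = -1.40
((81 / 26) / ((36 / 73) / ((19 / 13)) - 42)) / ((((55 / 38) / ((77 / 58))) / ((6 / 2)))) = -14942151 / 72617740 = -0.21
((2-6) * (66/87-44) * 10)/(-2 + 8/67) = -560120/609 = -919.74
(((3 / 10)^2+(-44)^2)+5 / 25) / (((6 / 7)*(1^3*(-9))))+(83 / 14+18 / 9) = -3062707 / 12600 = -243.07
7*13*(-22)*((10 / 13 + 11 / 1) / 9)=-2618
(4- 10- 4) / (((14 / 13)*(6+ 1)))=-65 / 49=-1.33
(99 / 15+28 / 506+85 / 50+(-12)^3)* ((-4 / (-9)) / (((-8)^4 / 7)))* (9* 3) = -91364721 / 2590720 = -35.27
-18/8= -9/4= -2.25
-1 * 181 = -181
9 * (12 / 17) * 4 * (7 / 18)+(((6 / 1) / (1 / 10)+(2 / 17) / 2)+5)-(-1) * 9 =1427 / 17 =83.94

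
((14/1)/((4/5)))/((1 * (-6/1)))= -35/12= -2.92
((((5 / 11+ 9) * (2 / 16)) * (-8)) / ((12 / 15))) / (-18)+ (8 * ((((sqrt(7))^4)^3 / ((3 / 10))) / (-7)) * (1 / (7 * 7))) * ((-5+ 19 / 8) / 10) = 237764 / 99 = 2401.66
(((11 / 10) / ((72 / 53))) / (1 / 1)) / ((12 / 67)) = 39061 / 8640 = 4.52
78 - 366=-288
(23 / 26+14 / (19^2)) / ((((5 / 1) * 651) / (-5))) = -0.00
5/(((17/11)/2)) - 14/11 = 972/187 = 5.20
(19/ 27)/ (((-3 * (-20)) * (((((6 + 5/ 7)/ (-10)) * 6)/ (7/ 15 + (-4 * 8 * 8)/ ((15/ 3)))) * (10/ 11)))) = 1113343/ 6852600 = 0.16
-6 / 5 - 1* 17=-91 / 5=-18.20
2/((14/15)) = 15/7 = 2.14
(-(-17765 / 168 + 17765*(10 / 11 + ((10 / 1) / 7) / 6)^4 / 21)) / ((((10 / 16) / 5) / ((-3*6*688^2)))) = 55965438766932820480 / 603993159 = 92659060674.78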